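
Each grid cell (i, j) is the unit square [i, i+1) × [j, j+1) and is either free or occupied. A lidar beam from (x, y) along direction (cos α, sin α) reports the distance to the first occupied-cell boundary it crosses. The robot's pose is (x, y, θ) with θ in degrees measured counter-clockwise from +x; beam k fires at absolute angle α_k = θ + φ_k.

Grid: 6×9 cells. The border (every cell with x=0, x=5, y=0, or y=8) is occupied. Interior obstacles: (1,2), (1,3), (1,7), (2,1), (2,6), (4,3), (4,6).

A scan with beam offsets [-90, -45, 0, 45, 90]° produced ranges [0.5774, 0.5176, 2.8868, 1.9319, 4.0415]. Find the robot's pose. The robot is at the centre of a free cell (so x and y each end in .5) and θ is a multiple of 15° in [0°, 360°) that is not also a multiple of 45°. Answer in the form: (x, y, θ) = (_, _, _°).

(x, y, θ) = (2.5, 2.5, 330°)

Candidates: 21 free-cell centres × 16 headings = 336 poses. Raycast each; keep the one whose scan matches to 4 dp.
  (2.5, 4.5, 285°): beam 1 = 1.5529 ≠ 0.5774 ✗
  (3.5, 3.5, 105°): beam 1 = 0.5176 ≠ 0.5774 ✗
  (4.5, 1.5, 75°): beam 1 = 0.5176 ≠ 0.5774 ✗
  (4.5, 1.5, 105°): beam 1 = 0.5176 ≠ 0.5774 ✗
  …
  (2.5, 2.5, 330°): r_1=0.5774, r_2=0.5176, r_3=2.8868, r_4=1.9319, r_5=4.0415 — all match ✓
Unique over the lattice → pose = (2.5, 2.5, 330°).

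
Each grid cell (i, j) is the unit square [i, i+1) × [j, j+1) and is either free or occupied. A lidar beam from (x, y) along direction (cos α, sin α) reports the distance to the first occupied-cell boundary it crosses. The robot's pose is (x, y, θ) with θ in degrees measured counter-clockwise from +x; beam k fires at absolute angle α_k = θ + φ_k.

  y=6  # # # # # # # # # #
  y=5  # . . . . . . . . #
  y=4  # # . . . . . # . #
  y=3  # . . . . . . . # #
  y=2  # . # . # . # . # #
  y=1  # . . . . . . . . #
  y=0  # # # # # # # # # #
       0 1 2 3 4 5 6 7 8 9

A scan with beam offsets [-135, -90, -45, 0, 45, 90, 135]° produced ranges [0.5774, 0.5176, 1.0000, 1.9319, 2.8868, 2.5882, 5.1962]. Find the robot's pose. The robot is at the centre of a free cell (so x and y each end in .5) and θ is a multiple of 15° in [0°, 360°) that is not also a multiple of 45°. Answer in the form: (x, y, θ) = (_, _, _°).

(x, y, θ) = (3.5, 5.5, 195°)

The pose lattice has 33·16 = 528 candidates. Test each by forward raycasting.
  (7.5, 1.5, 75°): beam 2 = 1.5529 ≠ 0.5176 ✗
  (5.5, 5.5, 240°): beam 1 = 0.5176 ≠ 0.5774 ✗
  (6.5, 5.5, 165°): beam 1 = 1.0000 ≠ 0.5774 ✗
  (6.5, 1.5, 300°): beam 1 = 1.9319 ≠ 0.5774 ✗
  …
  (3.5, 5.5, 195°): r_1=0.5774, r_2=0.5176, r_3=1.0000, r_4=1.9319, r_5=2.8868, r_6=2.5882, r_7=5.1962 — all match ✓
Unique over the lattice → pose = (3.5, 5.5, 195°).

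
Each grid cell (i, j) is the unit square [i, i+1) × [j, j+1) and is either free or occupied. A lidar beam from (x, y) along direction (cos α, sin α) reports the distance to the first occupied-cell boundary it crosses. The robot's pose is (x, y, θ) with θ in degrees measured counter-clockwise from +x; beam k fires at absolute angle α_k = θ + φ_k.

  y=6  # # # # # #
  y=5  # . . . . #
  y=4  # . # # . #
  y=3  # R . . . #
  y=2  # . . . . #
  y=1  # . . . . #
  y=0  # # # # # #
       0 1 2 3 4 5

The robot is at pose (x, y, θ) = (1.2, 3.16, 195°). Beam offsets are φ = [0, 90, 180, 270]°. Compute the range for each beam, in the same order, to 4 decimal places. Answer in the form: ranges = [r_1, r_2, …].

beam 1: φ=0°, α=195°
  dir = (cos 195°, sin 195°) = (-0.9659, -0.2588); from cell (1,3)
  next x-line at t=0.2071, next y-line at t=0.6182; Δt_x=1.0353, Δt_y=3.8637
    x: enter (0,3) at t=0.2071 ← occupied
  → r_1 = 0.2071
beam 2: φ=90°, α=285°
  dir = (cos 285°, sin 285°) = (0.2588, -0.9659); from cell (1,3)
  next x-line at t=3.0910, next y-line at t=0.1656; Δt_x=3.8637, Δt_y=1.0353
    y: enter (1,2) at t=0.1656
    y: enter (1,1) at t=1.2009
    y: enter (1,0) at t=2.2362 ← occupied
  → r_2 = 2.2362
beam 3: φ=180°, α=15°
  dir = (cos 15°, sin 15°) = (0.9659, 0.2588); from cell (1,3)
  next x-line at t=0.8282, next y-line at t=3.2455; Δt_x=1.0353, Δt_y=3.8637
    x: enter (2,3) at t=0.8282
    x: enter (3,3) at t=1.8635
    x: enter (4,3) at t=2.8988
    y: enter (4,4) at t=3.2455
    x: enter (5,4) at t=3.9340 ← occupied
  → r_3 = 3.9340
beam 4: φ=270°, α=105°
  dir = (cos 105°, sin 105°) = (-0.2588, 0.9659); from cell (1,3)
  next x-line at t=0.7727, next y-line at t=0.8696; Δt_x=3.8637, Δt_y=1.0353
    x: enter (0,3) at t=0.7727 ← occupied
  → r_4 = 0.7727

ranges = [0.2071, 2.2362, 3.9340, 0.7727]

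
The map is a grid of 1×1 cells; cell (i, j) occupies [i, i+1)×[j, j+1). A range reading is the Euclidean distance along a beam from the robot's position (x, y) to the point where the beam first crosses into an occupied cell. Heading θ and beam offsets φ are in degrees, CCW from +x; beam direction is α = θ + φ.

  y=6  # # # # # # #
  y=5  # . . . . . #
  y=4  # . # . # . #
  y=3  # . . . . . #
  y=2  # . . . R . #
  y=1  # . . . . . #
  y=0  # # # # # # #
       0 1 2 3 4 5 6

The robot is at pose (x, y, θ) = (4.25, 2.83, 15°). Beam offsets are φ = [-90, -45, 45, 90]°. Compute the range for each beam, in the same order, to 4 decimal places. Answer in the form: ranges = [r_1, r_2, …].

beam 1: φ=-90°, α=285°
  dir = (cos 285°, sin 285°) = (0.2588, -0.9659); from cell (4,2)
  next x-line at t=2.8978, next y-line at t=0.8593; Δt_x=3.8637, Δt_y=1.0353
    y: enter (4,1) at t=0.8593
    y: enter (4,0) at t=1.8946 ← occupied
  → r_1 = 1.8946
beam 2: φ=-45°, α=330°
  dir = (cos 330°, sin 330°) = (0.8660, -0.5000); from cell (4,2)
  next x-line at t=0.8660, next y-line at t=1.6600; Δt_x=1.1547, Δt_y=2.0000
    x: enter (5,2) at t=0.8660
    y: enter (5,1) at t=1.6600
    x: enter (6,1) at t=2.0207 ← occupied
  → r_2 = 2.0207
beam 3: φ=45°, α=60°
  dir = (cos 60°, sin 60°) = (0.5000, 0.8660); from cell (4,2)
  next x-line at t=1.5000, next y-line at t=0.1963; Δt_x=2.0000, Δt_y=1.1547
    y: enter (4,3) at t=0.1963
    y: enter (4,4) at t=1.3510 ← occupied
  → r_3 = 1.3510
beam 4: φ=90°, α=105°
  dir = (cos 105°, sin 105°) = (-0.2588, 0.9659); from cell (4,2)
  next x-line at t=0.9659, next y-line at t=0.1760; Δt_x=3.8637, Δt_y=1.0353
    y: enter (4,3) at t=0.1760
    x: enter (3,3) at t=0.9659
    y: enter (3,4) at t=1.2113
    y: enter (3,5) at t=2.2465
    y: enter (3,6) at t=3.2818 ← occupied
  → r_4 = 3.2818

ranges = [1.8946, 2.0207, 1.3510, 3.2818]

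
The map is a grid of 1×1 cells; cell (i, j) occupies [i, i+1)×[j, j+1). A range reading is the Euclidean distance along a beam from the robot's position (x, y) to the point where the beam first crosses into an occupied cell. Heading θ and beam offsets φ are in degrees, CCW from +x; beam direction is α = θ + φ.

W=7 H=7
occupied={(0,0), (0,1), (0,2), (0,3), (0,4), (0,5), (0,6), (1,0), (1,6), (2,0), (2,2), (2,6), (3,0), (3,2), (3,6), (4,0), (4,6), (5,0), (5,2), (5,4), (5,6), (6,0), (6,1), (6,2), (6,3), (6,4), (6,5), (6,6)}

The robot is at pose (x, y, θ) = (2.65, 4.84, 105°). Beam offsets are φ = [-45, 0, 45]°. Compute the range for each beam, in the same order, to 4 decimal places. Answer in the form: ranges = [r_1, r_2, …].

ranges = [1.3395, 1.2009, 1.9053]

beam 1: φ=-45°, α=60°
  direction (0.5000, 0.8660); cell (2,4); t to first gridline: x 0.7000, y 0.1848 (then +2.0000 / +1.1547)
    (2,5) via y @ 0.1848
    (3,5) via x @ 0.7000
    (3,6) via y @ 1.3395  # hit
  → r_1 = 1.3395
beam 2: φ=0°, α=105°
  direction (-0.2588, 0.9659); cell (2,4); t to first gridline: x 2.5114, y 0.1656 (then +3.8637 / +1.0353)
    (2,5) via y @ 0.1656
    (2,6) via y @ 1.2009  # hit
  → r_2 = 1.2009
beam 3: φ=45°, α=150°
  direction (-0.8660, 0.5000); cell (2,4); t to first gridline: x 0.7506, y 0.3200 (then +1.1547 / +2.0000)
    (2,5) via y @ 0.3200
    (1,5) via x @ 0.7506
    (0,5) via x @ 1.9053  # hit
  → r_3 = 1.9053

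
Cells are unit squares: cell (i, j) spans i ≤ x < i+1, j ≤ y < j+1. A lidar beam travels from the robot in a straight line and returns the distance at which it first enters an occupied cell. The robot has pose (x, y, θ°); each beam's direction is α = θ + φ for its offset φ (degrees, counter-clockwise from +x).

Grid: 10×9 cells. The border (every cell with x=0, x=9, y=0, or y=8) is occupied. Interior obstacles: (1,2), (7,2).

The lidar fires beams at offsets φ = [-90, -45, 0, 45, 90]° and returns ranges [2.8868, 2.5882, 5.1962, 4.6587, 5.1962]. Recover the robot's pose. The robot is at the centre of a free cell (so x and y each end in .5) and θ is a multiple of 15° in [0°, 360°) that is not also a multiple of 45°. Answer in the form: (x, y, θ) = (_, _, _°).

Candidates: 54 free-cell centres × 16 headings = 864 poses. Raycast each; keep the one whose scan matches to 4 dp.
  (6.5, 6.5, 120°): beam 2 = 1.5529 ≠ 2.5882 ✗
  (6.5, 4.5, 165°): beam 1 = 3.6235 ≠ 2.8868 ✗
  (8.5, 3.5, 165°): beam 1 = 1.9319 ≠ 2.8868 ✗
  (3.5, 6.5, 30°): beam 1 = 6.3509 ≠ 2.8868 ✗
  …
  (4.5, 3.5, 30°): r_1=2.8868, r_2=2.5882, r_3=5.1962, r_4=4.6587, r_5=5.1962 — all match ✓
Only this pose fits every beam.

(x, y, θ) = (4.5, 3.5, 30°)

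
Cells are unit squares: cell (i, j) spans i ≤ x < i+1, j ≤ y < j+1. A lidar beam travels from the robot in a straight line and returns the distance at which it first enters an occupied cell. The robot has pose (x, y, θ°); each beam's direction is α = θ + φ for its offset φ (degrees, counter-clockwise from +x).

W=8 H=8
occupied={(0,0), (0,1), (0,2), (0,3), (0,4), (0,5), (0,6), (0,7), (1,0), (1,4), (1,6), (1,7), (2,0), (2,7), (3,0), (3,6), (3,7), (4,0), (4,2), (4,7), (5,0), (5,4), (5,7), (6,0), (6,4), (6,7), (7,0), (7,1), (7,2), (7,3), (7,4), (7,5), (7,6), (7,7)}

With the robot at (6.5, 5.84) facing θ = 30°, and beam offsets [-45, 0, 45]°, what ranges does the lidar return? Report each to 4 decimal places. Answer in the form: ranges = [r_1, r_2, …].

ranges = [0.5176, 0.5774, 1.2009]

beam 1: φ=-45°, α=345°
  direction (0.9659, -0.2588); cell (6,5); t to first gridline: x 0.5176, y 3.2455 (then +1.0353 / +3.8637)
    (7,5) via x @ 0.5176  # hit
  → r_1 = 0.5176
beam 2: φ=0°, α=30°
  direction (0.8660, 0.5000); cell (6,5); t to first gridline: x 0.5774, y 0.3200 (then +1.1547 / +2.0000)
    (6,6) via y @ 0.3200
    (7,6) via x @ 0.5774  # hit
  → r_2 = 0.5774
beam 3: φ=45°, α=75°
  direction (0.2588, 0.9659); cell (6,5); t to first gridline: x 1.9319, y 0.1656 (then +3.8637 / +1.0353)
    (6,6) via y @ 0.1656
    (6,7) via y @ 1.2009  # hit
  → r_3 = 1.2009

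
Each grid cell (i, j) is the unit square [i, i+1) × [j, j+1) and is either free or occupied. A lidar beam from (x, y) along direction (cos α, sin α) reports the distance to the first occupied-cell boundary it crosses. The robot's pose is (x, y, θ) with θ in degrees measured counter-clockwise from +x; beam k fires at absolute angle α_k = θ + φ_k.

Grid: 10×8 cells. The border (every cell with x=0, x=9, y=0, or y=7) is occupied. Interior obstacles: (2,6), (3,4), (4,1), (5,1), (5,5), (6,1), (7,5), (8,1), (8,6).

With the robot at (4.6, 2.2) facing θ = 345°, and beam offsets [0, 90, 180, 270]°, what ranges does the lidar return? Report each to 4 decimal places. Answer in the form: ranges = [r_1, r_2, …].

ranges = [0.7727, 2.8988, 3.7270, 0.2071]

beam 1: φ=0°, α=345°
  cosα=0.9659 sinα=-0.2588 | (4,2) | tMaxX 0.4141 tMaxY 0.7727 | tΔX 1.0353 tΔY 3.8637
    t=0.4141 [x] (5,2)
    t=0.7727 [y] (5,1) — stop
  → r_1 = 0.7727
beam 2: φ=90°, α=75°
  cosα=0.2588 sinα=0.9659 | (4,2) | tMaxX 1.5455 tMaxY 0.8282 | tΔX 3.8637 tΔY 1.0353
    t=0.8282 [y] (4,3)
    t=1.5455 [x] (5,3)
    t=1.8635 [y] (5,4)
    t=2.8988 [y] (5,5) — stop
  → r_2 = 2.8988
beam 3: φ=180°, α=165°
  cosα=-0.9659 sinα=0.2588 | (4,2) | tMaxX 0.6212 tMaxY 3.0910 | tΔX 1.0353 tΔY 3.8637
    t=0.6212 [x] (3,2)
    t=1.6564 [x] (2,2)
    t=2.6917 [x] (1,2)
    t=3.0910 [y] (1,3)
    t=3.7270 [x] (0,3) — stop
  → r_3 = 3.7270
beam 4: φ=270°, α=255°
  cosα=-0.2588 sinα=-0.9659 | (4,2) | tMaxX 2.3182 tMaxY 0.2071 | tΔX 3.8637 tΔY 1.0353
    t=0.2071 [y] (4,1) — stop
  → r_4 = 0.2071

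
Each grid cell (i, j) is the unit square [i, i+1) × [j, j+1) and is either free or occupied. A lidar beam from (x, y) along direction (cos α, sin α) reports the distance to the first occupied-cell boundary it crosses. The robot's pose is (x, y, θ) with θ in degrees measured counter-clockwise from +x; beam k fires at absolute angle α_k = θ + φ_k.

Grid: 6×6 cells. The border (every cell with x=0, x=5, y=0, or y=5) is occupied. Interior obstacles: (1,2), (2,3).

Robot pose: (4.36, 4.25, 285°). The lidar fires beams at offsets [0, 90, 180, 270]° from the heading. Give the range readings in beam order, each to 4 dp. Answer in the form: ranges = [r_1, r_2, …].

ranges = [2.4728, 0.6626, 0.7765, 1.4080]

beam 1: φ=0°, α=285°
  cosα=0.2588 sinα=-0.9659 | (4,4) | tMaxX 2.4728 tMaxY 0.2588 | tΔX 3.8637 tΔY 1.0353
    t=0.2588 [y] (4,3)
    t=1.2941 [y] (4,2)
    t=2.3294 [y] (4,1)
    t=2.4728 [x] (5,1) — stop
  → r_1 = 2.4728
beam 2: φ=90°, α=15°
  cosα=0.9659 sinα=0.2588 | (4,4) | tMaxX 0.6626 tMaxY 2.8978 | tΔX 1.0353 tΔY 3.8637
    t=0.6626 [x] (5,4) — stop
  → r_2 = 0.6626
beam 3: φ=180°, α=105°
  cosα=-0.2588 sinα=0.9659 | (4,4) | tMaxX 1.3909 tMaxY 0.7765 | tΔX 3.8637 tΔY 1.0353
    t=0.7765 [y] (4,5) — stop
  → r_3 = 0.7765
beam 4: φ=270°, α=195°
  cosα=-0.9659 sinα=-0.2588 | (4,4) | tMaxX 0.3727 tMaxY 0.9659 | tΔX 1.0353 tΔY 3.8637
    t=0.3727 [x] (3,4)
    t=0.9659 [y] (3,3)
    t=1.4080 [x] (2,3) — stop
  → r_4 = 1.4080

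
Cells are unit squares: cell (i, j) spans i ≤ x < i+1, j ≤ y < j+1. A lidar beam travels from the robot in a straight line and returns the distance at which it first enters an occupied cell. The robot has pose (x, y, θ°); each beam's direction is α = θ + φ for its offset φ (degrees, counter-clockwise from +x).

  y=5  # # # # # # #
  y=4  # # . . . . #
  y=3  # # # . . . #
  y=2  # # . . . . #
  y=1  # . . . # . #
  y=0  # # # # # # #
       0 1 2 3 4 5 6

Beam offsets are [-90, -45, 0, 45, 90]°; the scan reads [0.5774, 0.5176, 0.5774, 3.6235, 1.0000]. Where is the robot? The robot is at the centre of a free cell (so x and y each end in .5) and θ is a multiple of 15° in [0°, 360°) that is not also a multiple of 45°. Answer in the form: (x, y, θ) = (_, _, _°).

Enumerate (i+0.5, j+0.5, θ) over the 15 free cells and 16 admissible headings. For each, cast all 5 beams and compare to the given ranges.
  (4.5, 4.5, 150°): beam 3 = 1.0000 ≠ 0.5774 ✗
  (5.5, 1.5, 210°): beam 1 = 4.0415 ≠ 0.5774 ✗
  (2.5, 4.5, 195°): beam 1 = 0.5176 ≠ 0.5774 ✗
  …
  (2.5, 4.5, 300°): r_1=0.5774, r_2=0.5176, r_3=0.5774, r_4=3.6235, r_5=1.0000 — all match ✓
Unique over the lattice → pose = (2.5, 4.5, 300°).

(x, y, θ) = (2.5, 4.5, 300°)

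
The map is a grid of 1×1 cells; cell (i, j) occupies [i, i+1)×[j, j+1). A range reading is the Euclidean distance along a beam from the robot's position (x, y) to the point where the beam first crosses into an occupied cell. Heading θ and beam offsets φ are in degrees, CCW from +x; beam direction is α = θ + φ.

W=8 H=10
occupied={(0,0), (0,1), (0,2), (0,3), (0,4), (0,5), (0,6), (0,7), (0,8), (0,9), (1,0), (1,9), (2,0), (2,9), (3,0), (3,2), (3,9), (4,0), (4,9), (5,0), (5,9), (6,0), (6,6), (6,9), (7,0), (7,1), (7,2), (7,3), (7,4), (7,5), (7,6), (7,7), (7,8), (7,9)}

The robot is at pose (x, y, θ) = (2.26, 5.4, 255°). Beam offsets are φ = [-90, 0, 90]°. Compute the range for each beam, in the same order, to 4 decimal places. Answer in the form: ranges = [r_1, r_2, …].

beam 1: φ=-90°, α=165°
  d=(-0.9659,0.2588)  start (2,5)  tX=0.2692 tY=2.3182  stride 1/|dx|=1.0353 1/|dy|=3.8637
    cross x-line → (1,5), t=0.2692
    cross x-line → (0,5), t=1.3044 (wall)
  → r_1 = 1.3044
beam 2: φ=0°, α=255°
  d=(-0.2588,-0.9659)  start (2,5)  tX=1.0046 tY=0.4141  stride 1/|dx|=3.8637 1/|dy|=1.0353
    cross y-line → (2,4), t=0.4141
    cross x-line → (1,4), t=1.0046
    cross y-line → (1,3), t=1.4494
    cross y-line → (1,2), t=2.4847
    cross y-line → (1,1), t=3.5199
    cross y-line → (1,0), t=4.5552 (wall)
  → r_2 = 4.5552
beam 3: φ=90°, α=345°
  d=(0.9659,-0.2588)  start (2,5)  tX=0.7661 tY=1.5455  stride 1/|dx|=1.0353 1/|dy|=3.8637
    cross x-line → (3,5), t=0.7661
    cross y-line → (3,4), t=1.5455
    cross x-line → (4,4), t=1.8014
    cross x-line → (5,4), t=2.8367
    cross x-line → (6,4), t=3.8719
    cross x-line → (7,4), t=4.9072 (wall)
  → r_3 = 4.9072

ranges = [1.3044, 4.5552, 4.9072]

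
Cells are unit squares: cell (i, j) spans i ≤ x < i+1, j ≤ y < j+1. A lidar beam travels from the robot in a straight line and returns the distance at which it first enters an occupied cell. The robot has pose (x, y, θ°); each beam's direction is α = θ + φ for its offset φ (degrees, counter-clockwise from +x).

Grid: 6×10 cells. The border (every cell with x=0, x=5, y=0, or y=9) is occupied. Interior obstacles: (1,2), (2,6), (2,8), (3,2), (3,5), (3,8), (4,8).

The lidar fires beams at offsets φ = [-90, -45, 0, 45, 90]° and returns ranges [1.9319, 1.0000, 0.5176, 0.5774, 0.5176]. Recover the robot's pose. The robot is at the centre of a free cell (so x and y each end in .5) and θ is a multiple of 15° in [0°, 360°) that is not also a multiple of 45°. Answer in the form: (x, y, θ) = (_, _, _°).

(x, y, θ) = (4.5, 7.5, 345°)

Enumerate (i+0.5, j+0.5, θ) over the 25 free cells and 16 admissible headings. For each, cast all 5 beams and compare to the given ranges.
  (4.5, 1.5, 165°): beam 3 = 2.5882 ≠ 0.5176 ✗
  (2.5, 1.5, 345°): beam 1 = 0.5176 ≠ 1.9319 ✗
  (2.5, 2.5, 285°): beam 1 = 0.5176 ≠ 1.9319 ✗
  (4.5, 7.5, 15°): beam 2 = 0.5774 ≠ 1.0000 ✗
  …
  (4.5, 7.5, 345°): r_1=1.9319, r_2=1.0000, r_3=0.5176, r_4=0.5774, r_5=0.5176 — all match ✓
No second candidate reproduces the full scan.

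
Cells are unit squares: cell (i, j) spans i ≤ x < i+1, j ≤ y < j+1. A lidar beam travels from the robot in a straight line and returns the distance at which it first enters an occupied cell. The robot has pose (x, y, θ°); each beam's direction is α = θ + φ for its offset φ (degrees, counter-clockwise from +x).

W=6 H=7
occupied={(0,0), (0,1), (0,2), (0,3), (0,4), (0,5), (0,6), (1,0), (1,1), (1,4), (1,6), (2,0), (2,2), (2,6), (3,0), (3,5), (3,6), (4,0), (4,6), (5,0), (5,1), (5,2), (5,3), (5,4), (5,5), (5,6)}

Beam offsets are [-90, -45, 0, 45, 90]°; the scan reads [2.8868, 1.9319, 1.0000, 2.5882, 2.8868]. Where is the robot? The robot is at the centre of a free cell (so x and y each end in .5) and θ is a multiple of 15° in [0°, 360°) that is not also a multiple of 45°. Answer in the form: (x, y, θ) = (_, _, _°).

(x, y, θ) = (3.5, 3.5, 210°)

Candidates: 16 free-cell centres × 16 headings = 256 poses. Raycast each; keep the one whose scan matches to 4 dp.
  (3.5, 1.5, 60°): beam 1 = 1.0000 ≠ 2.8868 ✗
  (2.5, 4.5, 255°): beam 1 = 0.5176 ≠ 2.8868 ✗
  (3.5, 3.5, 285°): beam 1 = 2.5882 ≠ 2.8868 ✗
  (2.5, 1.5, 165°): beam 1 = 0.5176 ≠ 2.8868 ✗
  …
  (3.5, 3.5, 210°): r_1=2.8868, r_2=1.9319, r_3=1.0000, r_4=2.5882, r_5=2.8868 — all match ✓
No second candidate reproduces the full scan.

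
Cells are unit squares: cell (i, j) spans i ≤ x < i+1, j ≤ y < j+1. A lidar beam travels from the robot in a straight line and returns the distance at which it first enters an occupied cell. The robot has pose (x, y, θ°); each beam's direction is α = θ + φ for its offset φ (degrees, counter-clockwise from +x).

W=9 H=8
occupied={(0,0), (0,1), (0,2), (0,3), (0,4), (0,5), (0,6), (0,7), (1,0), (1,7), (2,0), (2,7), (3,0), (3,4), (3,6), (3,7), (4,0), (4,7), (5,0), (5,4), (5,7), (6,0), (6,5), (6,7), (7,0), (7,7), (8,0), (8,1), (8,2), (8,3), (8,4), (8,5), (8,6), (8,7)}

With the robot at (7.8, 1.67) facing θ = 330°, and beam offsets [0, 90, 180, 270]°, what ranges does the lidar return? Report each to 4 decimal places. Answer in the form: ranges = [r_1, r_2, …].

ranges = [0.2309, 0.4000, 4.6600, 0.7736]

beam 1: φ=0°, α=330°
  cosα=0.8660 sinα=-0.5000 | (7,1) | tMaxX 0.2309 tMaxY 1.3400 | tΔX 1.1547 tΔY 2.0000
    t=0.2309 [x] (8,1) — stop
  → r_1 = 0.2309
beam 2: φ=90°, α=60°
  cosα=0.5000 sinα=0.8660 | (7,1) | tMaxX 0.4000 tMaxY 0.3811 | tΔX 2.0000 tΔY 1.1547
    t=0.3811 [y] (7,2)
    t=0.4000 [x] (8,2) — stop
  → r_2 = 0.4000
beam 3: φ=180°, α=150°
  cosα=-0.8660 sinα=0.5000 | (7,1) | tMaxX 0.9238 tMaxY 0.6600 | tΔX 1.1547 tΔY 2.0000
    t=0.6600 [y] (7,2)
    t=0.9238 [x] (6,2)
    t=2.0785 [x] (5,2)
    t=2.6600 [y] (5,3)
    t=3.2332 [x] (4,3)
    t=4.3879 [x] (3,3)
    t=4.6600 [y] (3,4) — stop
  → r_3 = 4.6600
beam 4: φ=270°, α=240°
  cosα=-0.5000 sinα=-0.8660 | (7,1) | tMaxX 1.6000 tMaxY 0.7736 | tΔX 2.0000 tΔY 1.1547
    t=0.7736 [y] (7,0) — stop
  → r_4 = 0.7736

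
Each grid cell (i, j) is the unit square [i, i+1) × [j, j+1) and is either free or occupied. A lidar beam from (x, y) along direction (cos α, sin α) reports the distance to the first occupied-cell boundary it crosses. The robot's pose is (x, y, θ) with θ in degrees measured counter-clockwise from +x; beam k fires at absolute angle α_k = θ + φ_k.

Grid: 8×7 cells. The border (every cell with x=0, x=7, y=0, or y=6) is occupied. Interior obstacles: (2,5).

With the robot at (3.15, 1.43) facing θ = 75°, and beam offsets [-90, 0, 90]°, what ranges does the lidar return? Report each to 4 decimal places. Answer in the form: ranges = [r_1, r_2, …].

beam 1: φ=-90°, α=345°
  direction (0.9659, -0.2588); cell (3,1); t to first gridline: x 0.8800, y 1.6614 (then +1.0353 / +3.8637)
    (4,1) via x @ 0.8800
    (4,0) via y @ 1.6614  # hit
  → r_1 = 1.6614
beam 2: φ=0°, α=75°
  direction (0.2588, 0.9659); cell (3,1); t to first gridline: x 3.2841, y 0.5901 (then +3.8637 / +1.0353)
    (3,2) via y @ 0.5901
    (3,3) via y @ 1.6254
    (3,4) via y @ 2.6607
    (4,4) via x @ 3.2841
    (4,5) via y @ 3.6959
    (4,6) via y @ 4.7312  # hit
  → r_2 = 4.7312
beam 3: φ=90°, α=165°
  direction (-0.9659, 0.2588); cell (3,1); t to first gridline: x 0.1553, y 2.2023 (then +1.0353 / +3.8637)
    (2,1) via x @ 0.1553
    (1,1) via x @ 1.1906
    (1,2) via y @ 2.2023
    (0,2) via x @ 2.2258  # hit
  → r_3 = 2.2258

ranges = [1.6614, 4.7312, 2.2258]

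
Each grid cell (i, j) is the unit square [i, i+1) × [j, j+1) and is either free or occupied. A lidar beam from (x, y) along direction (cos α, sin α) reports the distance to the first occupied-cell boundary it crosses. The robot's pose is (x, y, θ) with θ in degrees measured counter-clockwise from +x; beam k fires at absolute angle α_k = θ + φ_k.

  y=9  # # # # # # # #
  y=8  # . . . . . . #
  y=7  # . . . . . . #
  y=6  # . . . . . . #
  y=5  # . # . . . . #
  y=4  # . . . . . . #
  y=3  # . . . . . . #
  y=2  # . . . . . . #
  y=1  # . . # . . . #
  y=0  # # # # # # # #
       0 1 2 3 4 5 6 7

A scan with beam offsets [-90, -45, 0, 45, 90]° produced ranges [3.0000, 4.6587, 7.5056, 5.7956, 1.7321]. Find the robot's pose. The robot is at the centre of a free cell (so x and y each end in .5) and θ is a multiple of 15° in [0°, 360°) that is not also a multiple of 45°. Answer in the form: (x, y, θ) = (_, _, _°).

(x, y, θ) = (5.5, 7.5, 240°)

The pose lattice has 46·16 = 736 candidates. Test each by forward raycasting.
  (1.5, 3.5, 30°): beam 1 = 2.8868 ≠ 3.0000 ✗
  (4.5, 4.5, 150°): beam 1 = 5.0000 ≠ 3.0000 ✗
  (1.5, 8.5, 15°): beam 1 = 2.5882 ≠ 3.0000 ✗
  (3.5, 6.5, 30°): beam 1 = 6.3509 ≠ 3.0000 ✗
  (2.5, 7.5, 240°): beam 1 = 1.7321 ≠ 3.0000 ✗
  …
  (5.5, 7.5, 240°): r_1=3.0000, r_2=4.6587, r_3=7.5056, r_4=5.7956, r_5=1.7321 — all match ✓
Unique over the lattice → pose = (5.5, 7.5, 240°).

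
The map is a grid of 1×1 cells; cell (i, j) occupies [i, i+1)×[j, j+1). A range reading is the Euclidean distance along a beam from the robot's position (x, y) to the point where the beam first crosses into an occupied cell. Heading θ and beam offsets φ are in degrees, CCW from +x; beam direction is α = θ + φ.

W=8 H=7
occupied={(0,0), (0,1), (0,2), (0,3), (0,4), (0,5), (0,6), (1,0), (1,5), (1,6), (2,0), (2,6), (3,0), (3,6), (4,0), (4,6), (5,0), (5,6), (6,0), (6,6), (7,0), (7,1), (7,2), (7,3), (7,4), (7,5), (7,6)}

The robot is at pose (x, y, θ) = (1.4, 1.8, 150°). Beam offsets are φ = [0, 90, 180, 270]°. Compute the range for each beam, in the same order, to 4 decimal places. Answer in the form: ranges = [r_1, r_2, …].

ranges = [0.4619, 0.8000, 1.6000, 4.8497]

beam 1: φ=0°, α=150°
  dir = (cos 150°, sin 150°) = (-0.8660, 0.5000); from cell (1,1)
  next x-line at t=0.4619, next y-line at t=0.4000; Δt_x=1.1547, Δt_y=2.0000
    y: enter (1,2) at t=0.4000
    x: enter (0,2) at t=0.4619 ← occupied
  → r_1 = 0.4619
beam 2: φ=90°, α=240°
  dir = (cos 240°, sin 240°) = (-0.5000, -0.8660); from cell (1,1)
  next x-line at t=0.8000, next y-line at t=0.9238; Δt_x=2.0000, Δt_y=1.1547
    x: enter (0,1) at t=0.8000 ← occupied
  → r_2 = 0.8000
beam 3: φ=180°, α=330°
  dir = (cos 330°, sin 330°) = (0.8660, -0.5000); from cell (1,1)
  next x-line at t=0.6928, next y-line at t=1.6000; Δt_x=1.1547, Δt_y=2.0000
    x: enter (2,1) at t=0.6928
    y: enter (2,0) at t=1.6000 ← occupied
  → r_3 = 1.6000
beam 4: φ=270°, α=60°
  dir = (cos 60°, sin 60°) = (0.5000, 0.8660); from cell (1,1)
  next x-line at t=1.2000, next y-line at t=0.2309; Δt_x=2.0000, Δt_y=1.1547
    y: enter (1,2) at t=0.2309
    x: enter (2,2) at t=1.2000
    y: enter (2,3) at t=1.3856
    y: enter (2,4) at t=2.5403
    x: enter (3,4) at t=3.2000
    y: enter (3,5) at t=3.6950
    y: enter (3,6) at t=4.8497 ← occupied
  → r_4 = 4.8497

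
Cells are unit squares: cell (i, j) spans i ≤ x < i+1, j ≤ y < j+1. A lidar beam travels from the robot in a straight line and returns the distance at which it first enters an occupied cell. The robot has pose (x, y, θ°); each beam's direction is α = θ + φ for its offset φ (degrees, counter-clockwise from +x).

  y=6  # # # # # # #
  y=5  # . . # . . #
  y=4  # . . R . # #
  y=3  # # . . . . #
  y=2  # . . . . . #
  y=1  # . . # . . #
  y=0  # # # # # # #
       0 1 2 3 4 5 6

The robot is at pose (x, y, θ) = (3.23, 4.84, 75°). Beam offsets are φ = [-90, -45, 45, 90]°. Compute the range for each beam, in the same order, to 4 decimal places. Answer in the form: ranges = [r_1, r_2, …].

ranges = [1.8324, 0.3200, 0.1848, 2.3087]

beam 1: φ=-90°, α=345°
  d=(0.9659,-0.2588)  start (3,4)  tX=0.7972 tY=3.2455  stride 1/|dx|=1.0353 1/|dy|=3.8637
    cross x-line → (4,4), t=0.7972
    cross x-line → (5,4), t=1.8324 (wall)
  → r_1 = 1.8324
beam 2: φ=-45°, α=30°
  d=(0.8660,0.5000)  start (3,4)  tX=0.8891 tY=0.3200  stride 1/|dx|=1.1547 1/|dy|=2.0000
    cross y-line → (3,5), t=0.3200 (wall)
  → r_2 = 0.3200
beam 3: φ=45°, α=120°
  d=(-0.5000,0.8660)  start (3,4)  tX=0.4600 tY=0.1848  stride 1/|dx|=2.0000 1/|dy|=1.1547
    cross y-line → (3,5), t=0.1848 (wall)
  → r_3 = 0.1848
beam 4: φ=90°, α=165°
  d=(-0.9659,0.2588)  start (3,4)  tX=0.2381 tY=0.6182  stride 1/|dx|=1.0353 1/|dy|=3.8637
    cross x-line → (2,4), t=0.2381
    cross y-line → (2,5), t=0.6182
    cross x-line → (1,5), t=1.2734
    cross x-line → (0,5), t=2.3087 (wall)
  → r_4 = 2.3087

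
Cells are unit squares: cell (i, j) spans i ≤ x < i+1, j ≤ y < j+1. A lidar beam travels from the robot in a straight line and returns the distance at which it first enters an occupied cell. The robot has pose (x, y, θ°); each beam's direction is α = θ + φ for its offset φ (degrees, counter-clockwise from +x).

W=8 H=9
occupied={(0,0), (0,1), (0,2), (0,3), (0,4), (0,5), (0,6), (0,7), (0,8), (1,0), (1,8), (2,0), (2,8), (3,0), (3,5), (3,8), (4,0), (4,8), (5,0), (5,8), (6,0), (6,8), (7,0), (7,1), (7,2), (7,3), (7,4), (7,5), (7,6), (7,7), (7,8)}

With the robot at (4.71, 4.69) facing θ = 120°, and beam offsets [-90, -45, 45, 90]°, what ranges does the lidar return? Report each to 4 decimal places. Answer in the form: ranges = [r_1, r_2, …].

ranges = [2.6443, 3.4268, 1.1977, 4.2839]

beam 1: φ=-90°, α=30°
  cosα=0.8660 sinα=0.5000 | (4,4) | tMaxX 0.3349 tMaxY 0.6200 | tΔX 1.1547 tΔY 2.0000
    t=0.3349 [x] (5,4)
    t=0.6200 [y] (5,5)
    t=1.4896 [x] (6,5)
    t=2.6200 [y] (6,6)
    t=2.6443 [x] (7,6) — stop
  → r_1 = 2.6443
beam 2: φ=-45°, α=75°
  cosα=0.2588 sinα=0.9659 | (4,4) | tMaxX 1.1205 tMaxY 0.3209 | tΔX 3.8637 tΔY 1.0353
    t=0.3209 [y] (4,5)
    t=1.1205 [x] (5,5)
    t=1.3562 [y] (5,6)
    t=2.3915 [y] (5,7)
    t=3.4268 [y] (5,8) — stop
  → r_2 = 3.4268
beam 3: φ=45°, α=165°
  cosα=-0.9659 sinα=0.2588 | (4,4) | tMaxX 0.7350 tMaxY 1.1977 | tΔX 1.0353 tΔY 3.8637
    t=0.7350 [x] (3,4)
    t=1.1977 [y] (3,5) — stop
  → r_3 = 1.1977
beam 4: φ=90°, α=210°
  cosα=-0.8660 sinα=-0.5000 | (4,4) | tMaxX 0.8198 tMaxY 1.3800 | tΔX 1.1547 tΔY 2.0000
    t=0.8198 [x] (3,4)
    t=1.3800 [y] (3,3)
    t=1.9745 [x] (2,3)
    t=3.1292 [x] (1,3)
    t=3.3800 [y] (1,2)
    t=4.2839 [x] (0,2) — stop
  → r_4 = 4.2839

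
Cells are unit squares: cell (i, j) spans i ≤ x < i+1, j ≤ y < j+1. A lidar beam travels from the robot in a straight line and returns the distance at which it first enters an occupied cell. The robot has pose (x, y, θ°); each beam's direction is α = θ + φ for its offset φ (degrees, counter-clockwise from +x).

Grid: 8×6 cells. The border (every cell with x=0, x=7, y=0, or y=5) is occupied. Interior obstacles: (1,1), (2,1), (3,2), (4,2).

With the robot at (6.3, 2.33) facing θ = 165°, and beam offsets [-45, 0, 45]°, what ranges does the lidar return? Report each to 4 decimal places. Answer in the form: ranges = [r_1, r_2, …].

beam 1: φ=-45°, α=120°
  dir = (cos 120°, sin 120°) = (-0.5000, 0.8660); from cell (6,2)
  next x-line at t=0.6000, next y-line at t=0.7736; Δt_x=2.0000, Δt_y=1.1547
    x: enter (5,2) at t=0.6000
    y: enter (5,3) at t=0.7736
    y: enter (5,4) at t=1.9283
    x: enter (4,4) at t=2.6000
    y: enter (4,5) at t=3.0831 ← occupied
  → r_1 = 3.0831
beam 2: φ=0°, α=165°
  dir = (cos 165°, sin 165°) = (-0.9659, 0.2588); from cell (6,2)
  next x-line at t=0.3106, next y-line at t=2.5887; Δt_x=1.0353, Δt_y=3.8637
    x: enter (5,2) at t=0.3106
    x: enter (4,2) at t=1.3459 ← occupied
  → r_2 = 1.3459
beam 3: φ=45°, α=210°
  dir = (cos 210°, sin 210°) = (-0.8660, -0.5000); from cell (6,2)
  next x-line at t=0.3464, next y-line at t=0.6600; Δt_x=1.1547, Δt_y=2.0000
    x: enter (5,2) at t=0.3464
    y: enter (5,1) at t=0.6600
    x: enter (4,1) at t=1.5011
    x: enter (3,1) at t=2.6558
    y: enter (3,0) at t=2.6600 ← occupied
  → r_3 = 2.6600

ranges = [3.0831, 1.3459, 2.6600]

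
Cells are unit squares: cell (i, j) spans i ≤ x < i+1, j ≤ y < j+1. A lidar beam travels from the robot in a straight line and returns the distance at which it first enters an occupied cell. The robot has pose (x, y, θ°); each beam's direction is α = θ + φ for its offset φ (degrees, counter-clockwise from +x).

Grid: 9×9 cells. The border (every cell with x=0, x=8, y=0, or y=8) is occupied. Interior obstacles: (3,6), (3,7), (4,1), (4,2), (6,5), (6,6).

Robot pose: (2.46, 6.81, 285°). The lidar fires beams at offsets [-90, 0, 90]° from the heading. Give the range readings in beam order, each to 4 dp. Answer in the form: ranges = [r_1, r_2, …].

beam 1: φ=-90°, α=195°
  cosα=-0.9659 sinα=-0.2588 | (2,6) | tMaxX 0.4762 tMaxY 3.1296 | tΔX 1.0353 tΔY 3.8637
    t=0.4762 [x] (1,6)
    t=1.5115 [x] (0,6) — stop
  → r_1 = 1.5115
beam 2: φ=0°, α=285°
  cosα=0.2588 sinα=-0.9659 | (2,6) | tMaxX 2.0864 tMaxY 0.8386 | tΔX 3.8637 tΔY 1.0353
    t=0.8386 [y] (2,5)
    t=1.8738 [y] (2,4)
    t=2.0864 [x] (3,4)
    t=2.9091 [y] (3,3)
    t=3.9444 [y] (3,2)
    t=4.9797 [y] (3,1)
    t=5.9501 [x] (4,1) — stop
  → r_2 = 5.9501
beam 3: φ=90°, α=15°
  cosα=0.9659 sinα=0.2588 | (2,6) | tMaxX 0.5590 tMaxY 0.7341 | tΔX 1.0353 tΔY 3.8637
    t=0.5590 [x] (3,6) — stop
  → r_3 = 0.5590

ranges = [1.5115, 5.9501, 0.5590]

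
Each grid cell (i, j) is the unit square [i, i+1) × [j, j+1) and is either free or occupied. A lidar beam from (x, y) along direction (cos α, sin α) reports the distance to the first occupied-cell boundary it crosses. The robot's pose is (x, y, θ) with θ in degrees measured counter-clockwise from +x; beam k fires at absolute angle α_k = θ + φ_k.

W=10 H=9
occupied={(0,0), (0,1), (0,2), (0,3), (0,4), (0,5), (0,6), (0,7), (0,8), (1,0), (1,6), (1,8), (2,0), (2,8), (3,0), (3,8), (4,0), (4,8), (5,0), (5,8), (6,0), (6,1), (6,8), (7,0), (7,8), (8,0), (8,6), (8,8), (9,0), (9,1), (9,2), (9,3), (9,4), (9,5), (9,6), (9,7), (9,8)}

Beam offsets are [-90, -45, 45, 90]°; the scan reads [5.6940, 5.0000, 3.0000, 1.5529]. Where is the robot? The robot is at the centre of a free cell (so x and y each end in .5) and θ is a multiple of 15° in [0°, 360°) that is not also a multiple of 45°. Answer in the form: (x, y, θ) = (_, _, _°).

Enumerate (i+0.5, j+0.5, θ) over the 53 free cells and 16 admissible headings. For each, cast all 4 beams and compare to the given ranges.
  (5.5, 5.5, 75°): beam 1 = 3.6235 ≠ 5.6940 ✗
  (5.5, 7.5, 195°): beam 1 = 0.5176 ≠ 5.6940 ✗
  (4.5, 2.5, 30°): beam 1 = 1.7321 ≠ 5.6940 ✗
  (3.5, 7.5, 285°): beam 1 = 1.9319 ≠ 5.6940 ✗
  …
  (4.5, 2.5, 165°): r_1=5.6940, r_2=5.0000, r_3=3.0000, r_4=1.5529 — all match ✓
Only this pose fits every beam.

(x, y, θ) = (4.5, 2.5, 165°)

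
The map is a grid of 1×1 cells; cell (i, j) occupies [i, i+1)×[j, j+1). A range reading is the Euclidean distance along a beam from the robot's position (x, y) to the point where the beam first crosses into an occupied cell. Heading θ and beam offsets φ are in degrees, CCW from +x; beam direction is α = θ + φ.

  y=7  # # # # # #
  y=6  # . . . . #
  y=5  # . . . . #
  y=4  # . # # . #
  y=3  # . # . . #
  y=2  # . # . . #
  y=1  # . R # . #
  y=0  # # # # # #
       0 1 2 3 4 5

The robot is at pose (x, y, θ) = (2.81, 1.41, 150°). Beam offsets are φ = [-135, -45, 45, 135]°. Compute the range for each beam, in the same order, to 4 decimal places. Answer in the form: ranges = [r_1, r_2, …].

beam 1: φ=-135°, α=15°
  cosα=0.9659 sinα=0.2588 | (2,1) | tMaxX 0.1967 tMaxY 2.2796 | tΔX 1.0353 tΔY 3.8637
    t=0.1967 [x] (3,1) — stop
  → r_1 = 0.1967
beam 2: φ=-45°, α=105°
  cosα=-0.2588 sinα=0.9659 | (2,1) | tMaxX 3.1296 tMaxY 0.6108 | tΔX 3.8637 tΔY 1.0353
    t=0.6108 [y] (2,2) — stop
  → r_2 = 0.6108
beam 3: φ=45°, α=195°
  cosα=-0.9659 sinα=-0.2588 | (2,1) | tMaxX 0.8386 tMaxY 1.5841 | tΔX 1.0353 tΔY 3.8637
    t=0.8386 [x] (1,1)
    t=1.5841 [y] (1,0) — stop
  → r_3 = 1.5841
beam 4: φ=135°, α=285°
  cosα=0.2588 sinα=-0.9659 | (2,1) | tMaxX 0.7341 tMaxY 0.4245 | tΔX 3.8637 tΔY 1.0353
    t=0.4245 [y] (2,0) — stop
  → r_4 = 0.4245

ranges = [0.1967, 0.6108, 1.5841, 0.4245]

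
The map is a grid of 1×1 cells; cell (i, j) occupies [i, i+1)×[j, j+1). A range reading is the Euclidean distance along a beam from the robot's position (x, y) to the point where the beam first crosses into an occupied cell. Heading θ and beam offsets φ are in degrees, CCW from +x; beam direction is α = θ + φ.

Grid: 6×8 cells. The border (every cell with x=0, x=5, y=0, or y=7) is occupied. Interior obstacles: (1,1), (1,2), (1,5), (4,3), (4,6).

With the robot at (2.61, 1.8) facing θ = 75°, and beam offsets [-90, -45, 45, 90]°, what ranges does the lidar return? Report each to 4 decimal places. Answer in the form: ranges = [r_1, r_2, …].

ranges = [2.4743, 2.4000, 1.2200, 0.6315]

beam 1: φ=-90°, α=345°
  cosα=0.9659 sinα=-0.2588 | (2,1) | tMaxX 0.4038 tMaxY 3.0910 | tΔX 1.0353 tΔY 3.8637
    t=0.4038 [x] (3,1)
    t=1.4390 [x] (4,1)
    t=2.4743 [x] (5,1) — stop
  → r_1 = 2.4743
beam 2: φ=-45°, α=30°
  cosα=0.8660 sinα=0.5000 | (2,1) | tMaxX 0.4503 tMaxY 0.4000 | tΔX 1.1547 tΔY 2.0000
    t=0.4000 [y] (2,2)
    t=0.4503 [x] (3,2)
    t=1.6050 [x] (4,2)
    t=2.4000 [y] (4,3) — stop
  → r_2 = 2.4000
beam 3: φ=45°, α=120°
  cosα=-0.5000 sinα=0.8660 | (2,1) | tMaxX 1.2200 tMaxY 0.2309 | tΔX 2.0000 tΔY 1.1547
    t=0.2309 [y] (2,2)
    t=1.2200 [x] (1,2) — stop
  → r_3 = 1.2200
beam 4: φ=90°, α=165°
  cosα=-0.9659 sinα=0.2588 | (2,1) | tMaxX 0.6315 tMaxY 0.7727 | tΔX 1.0353 tΔY 3.8637
    t=0.6315 [x] (1,1) — stop
  → r_4 = 0.6315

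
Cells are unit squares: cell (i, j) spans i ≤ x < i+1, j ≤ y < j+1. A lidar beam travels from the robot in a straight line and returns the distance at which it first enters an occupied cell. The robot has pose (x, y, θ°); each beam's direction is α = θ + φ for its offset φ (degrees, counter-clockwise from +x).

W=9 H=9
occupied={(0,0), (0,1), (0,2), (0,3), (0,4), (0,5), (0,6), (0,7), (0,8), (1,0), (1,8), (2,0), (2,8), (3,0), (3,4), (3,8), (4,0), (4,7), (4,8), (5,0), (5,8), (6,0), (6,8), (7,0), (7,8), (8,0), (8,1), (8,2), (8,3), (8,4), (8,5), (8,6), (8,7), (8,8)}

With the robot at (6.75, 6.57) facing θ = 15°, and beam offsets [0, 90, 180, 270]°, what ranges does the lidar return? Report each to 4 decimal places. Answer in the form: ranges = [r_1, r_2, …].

beam 1: φ=0°, α=15°
  cosα=0.9659 sinα=0.2588 | (6,6) | tMaxX 0.2588 tMaxY 1.6614 | tΔX 1.0353 tΔY 3.8637
    t=0.2588 [x] (7,6)
    t=1.2941 [x] (8,6) — stop
  → r_1 = 1.2941
beam 2: φ=90°, α=105°
  cosα=-0.2588 sinα=0.9659 | (6,6) | tMaxX 2.8978 tMaxY 0.4452 | tΔX 3.8637 tΔY 1.0353
    t=0.4452 [y] (6,7)
    t=1.4804 [y] (6,8) — stop
  → r_2 = 1.4804
beam 3: φ=180°, α=195°
  cosα=-0.9659 sinα=-0.2588 | (6,6) | tMaxX 0.7765 tMaxY 2.2023 | tΔX 1.0353 tΔY 3.8637
    t=0.7765 [x] (5,6)
    t=1.8117 [x] (4,6)
    t=2.2023 [y] (4,5)
    t=2.8470 [x] (3,5)
    t=3.8823 [x] (2,5)
    t=4.9176 [x] (1,5)
    t=5.9528 [x] (0,5) — stop
  → r_3 = 5.9528
beam 4: φ=270°, α=285°
  cosα=0.2588 sinα=-0.9659 | (6,6) | tMaxX 0.9659 tMaxY 0.5901 | tΔX 3.8637 tΔY 1.0353
    t=0.5901 [y] (6,5)
    t=0.9659 [x] (7,5)
    t=1.6254 [y] (7,4)
    t=2.6607 [y] (7,3)
    t=3.6959 [y] (7,2)
    t=4.7312 [y] (7,1)
    t=4.8296 [x] (8,1) — stop
  → r_4 = 4.8296

ranges = [1.2941, 1.4804, 5.9528, 4.8296]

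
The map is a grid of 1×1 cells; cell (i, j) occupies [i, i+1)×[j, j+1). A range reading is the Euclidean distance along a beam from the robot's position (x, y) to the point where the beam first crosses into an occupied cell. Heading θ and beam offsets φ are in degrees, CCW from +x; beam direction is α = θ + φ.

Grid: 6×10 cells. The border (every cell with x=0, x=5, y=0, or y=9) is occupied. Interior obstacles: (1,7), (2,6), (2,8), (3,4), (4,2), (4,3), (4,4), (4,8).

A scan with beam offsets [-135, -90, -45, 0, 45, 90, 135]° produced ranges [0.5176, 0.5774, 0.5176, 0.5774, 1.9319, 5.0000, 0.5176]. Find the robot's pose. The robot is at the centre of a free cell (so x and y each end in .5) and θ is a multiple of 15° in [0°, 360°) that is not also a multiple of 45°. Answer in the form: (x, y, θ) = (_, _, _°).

(x, y, θ) = (1.5, 6.5, 210°)

Enumerate (i+0.5, j+0.5, θ) over the 24 free cells and 16 admissible headings. For each, cast all 7 beams and compare to the given ranges.
  (3.5, 8.5, 330°): beam 2 = 1.7321 ≠ 0.5774 ✗
  (3.5, 1.5, 345°): beam 1 = 1.0000 ≠ 0.5176 ✗
  (2.5, 7.5, 240°): beam 5 = 0.5176 ≠ 1.9319 ✗
  (1.5, 4.5, 120°): beam 1 = 1.5529 ≠ 0.5176 ✗
  (2.5, 1.5, 210°): beam 1 = 2.5882 ≠ 0.5176 ✗
  …
  (1.5, 6.5, 210°): r_1=0.5176, r_2=0.5774, r_3=0.5176, r_4=0.5774, r_5=1.9319, r_6=5.0000, r_7=0.5176 — all match ✓
No second candidate reproduces the full scan.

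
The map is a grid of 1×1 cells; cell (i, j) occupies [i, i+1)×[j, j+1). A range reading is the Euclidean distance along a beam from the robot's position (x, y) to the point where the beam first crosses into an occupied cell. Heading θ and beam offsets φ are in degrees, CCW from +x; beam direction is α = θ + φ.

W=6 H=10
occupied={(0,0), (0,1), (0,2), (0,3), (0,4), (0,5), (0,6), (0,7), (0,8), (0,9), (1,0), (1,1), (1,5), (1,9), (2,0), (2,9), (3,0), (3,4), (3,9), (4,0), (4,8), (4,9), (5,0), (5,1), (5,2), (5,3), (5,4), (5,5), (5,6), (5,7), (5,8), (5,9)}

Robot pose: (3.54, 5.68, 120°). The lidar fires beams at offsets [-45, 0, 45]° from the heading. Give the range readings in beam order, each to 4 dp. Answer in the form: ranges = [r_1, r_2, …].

ranges = [2.4018, 3.8336, 2.6296]

beam 1: φ=-45°, α=75°
  direction (0.2588, 0.9659); cell (3,5); t to first gridline: x 1.7773, y 0.3313 (then +3.8637 / +1.0353)
    (3,6) via y @ 0.3313
    (3,7) via y @ 1.3666
    (4,7) via x @ 1.7773
    (4,8) via y @ 2.4018  # hit
  → r_1 = 2.4018
beam 2: φ=0°, α=120°
  direction (-0.5000, 0.8660); cell (3,5); t to first gridline: x 1.0800, y 0.3695 (then +2.0000 / +1.1547)
    (3,6) via y @ 0.3695
    (2,6) via x @ 1.0800
    (2,7) via y @ 1.5242
    (2,8) via y @ 2.6789
    (1,8) via x @ 3.0800
    (1,9) via y @ 3.8336  # hit
  → r_2 = 3.8336
beam 3: φ=45°, α=165°
  direction (-0.9659, 0.2588); cell (3,5); t to first gridline: x 0.5590, y 1.2364 (then +1.0353 / +3.8637)
    (2,5) via x @ 0.5590
    (2,6) via y @ 1.2364
    (1,6) via x @ 1.5943
    (0,6) via x @ 2.6296  # hit
  → r_3 = 2.6296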